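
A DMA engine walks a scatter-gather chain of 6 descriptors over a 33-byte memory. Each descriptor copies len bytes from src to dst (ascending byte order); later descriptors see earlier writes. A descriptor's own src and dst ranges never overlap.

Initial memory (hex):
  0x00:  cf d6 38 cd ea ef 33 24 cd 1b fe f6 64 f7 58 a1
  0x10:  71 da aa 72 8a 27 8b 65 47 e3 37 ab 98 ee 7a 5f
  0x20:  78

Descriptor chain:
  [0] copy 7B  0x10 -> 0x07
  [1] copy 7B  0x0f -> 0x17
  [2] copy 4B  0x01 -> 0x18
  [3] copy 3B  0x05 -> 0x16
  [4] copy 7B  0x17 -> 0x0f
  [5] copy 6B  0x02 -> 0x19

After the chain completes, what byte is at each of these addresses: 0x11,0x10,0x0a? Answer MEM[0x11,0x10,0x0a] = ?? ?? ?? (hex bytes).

MEM[0x11,0x10,0x0a] = 38 71 72

#0 dst[0x07+7] := {0x71,0xda,0xaa,0x72,0x8a,0x27,0x8b}
#1 dst[0x17+7] := {0xa1,0x71,0xda,0xaa,0x72,0x8a,0x27}
#2 dst[0x18+4] := {0xd6,0x38,0xcd,0xea}
#3 dst[0x16+3] := {0xef,0x33,0x71}
#4 dst[0x0f+7] := {0x33,0x71,0x38,0xcd,0xea,0x8a,0x27}
#5 dst[0x19+6] := {0x38,0xcd,0xea,0xef,0x33,0x71}
query mem[0x11]=0x38, mem[0x10]=0x71, mem[0x0a]=0x72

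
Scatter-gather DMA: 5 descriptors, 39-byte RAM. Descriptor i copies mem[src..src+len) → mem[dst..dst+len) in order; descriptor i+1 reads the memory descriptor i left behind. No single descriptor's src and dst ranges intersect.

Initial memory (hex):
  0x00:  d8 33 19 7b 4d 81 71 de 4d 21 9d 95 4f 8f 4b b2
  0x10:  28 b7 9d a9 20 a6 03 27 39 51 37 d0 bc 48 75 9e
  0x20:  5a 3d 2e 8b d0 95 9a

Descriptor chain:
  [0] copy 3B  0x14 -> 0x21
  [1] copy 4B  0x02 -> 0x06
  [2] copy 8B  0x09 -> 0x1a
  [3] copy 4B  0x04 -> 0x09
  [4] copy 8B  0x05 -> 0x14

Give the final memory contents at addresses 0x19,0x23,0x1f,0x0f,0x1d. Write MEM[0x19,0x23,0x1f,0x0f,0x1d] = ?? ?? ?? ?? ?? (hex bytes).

  after D0: wrote 3B at 0x21 = 20a603
  after D1: wrote 4B at 0x06 = 197b4d81
  after D2: wrote 8B at 0x1a = 819d954f8f4bb228
  after D3: wrote 4B at 0x09 = 4d81197b
  after D4: wrote 8B at 0x14 = 81197b4d4d81197b
query mem[0x19]=0x81, mem[0x23]=0x03, mem[0x1f]=0x4b, mem[0x0f]=0xb2, mem[0x1d]=0x4f

MEM[0x19,0x23,0x1f,0x0f,0x1d] = 81 03 4b b2 4f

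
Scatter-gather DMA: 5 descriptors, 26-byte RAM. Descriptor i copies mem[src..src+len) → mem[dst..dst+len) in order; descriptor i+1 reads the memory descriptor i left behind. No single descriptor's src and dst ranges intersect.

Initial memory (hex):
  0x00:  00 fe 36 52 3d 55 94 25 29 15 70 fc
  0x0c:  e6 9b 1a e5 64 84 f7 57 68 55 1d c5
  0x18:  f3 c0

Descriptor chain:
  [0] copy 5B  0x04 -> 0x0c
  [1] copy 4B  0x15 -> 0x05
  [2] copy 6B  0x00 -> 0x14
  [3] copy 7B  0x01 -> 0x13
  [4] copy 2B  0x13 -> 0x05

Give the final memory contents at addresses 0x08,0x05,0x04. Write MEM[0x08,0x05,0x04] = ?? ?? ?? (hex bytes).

MEM[0x08,0x05,0x04] = f3 fe 3d

#0 dst[0x0c+5] := {0x3d,0x55,0x94,0x25,0x29}
#1 dst[0x05+4] := {0x55,0x1d,0xc5,0xf3}
#2 dst[0x14+6] := {0x00,0xfe,0x36,0x52,0x3d,0x55}
#3 dst[0x13+7] := {0xfe,0x36,0x52,0x3d,0x55,0x1d,0xc5}
#4 dst[0x05+2] := {0xfe,0x36}
query mem[0x08]=0xf3, mem[0x05]=0xfe, mem[0x04]=0x3d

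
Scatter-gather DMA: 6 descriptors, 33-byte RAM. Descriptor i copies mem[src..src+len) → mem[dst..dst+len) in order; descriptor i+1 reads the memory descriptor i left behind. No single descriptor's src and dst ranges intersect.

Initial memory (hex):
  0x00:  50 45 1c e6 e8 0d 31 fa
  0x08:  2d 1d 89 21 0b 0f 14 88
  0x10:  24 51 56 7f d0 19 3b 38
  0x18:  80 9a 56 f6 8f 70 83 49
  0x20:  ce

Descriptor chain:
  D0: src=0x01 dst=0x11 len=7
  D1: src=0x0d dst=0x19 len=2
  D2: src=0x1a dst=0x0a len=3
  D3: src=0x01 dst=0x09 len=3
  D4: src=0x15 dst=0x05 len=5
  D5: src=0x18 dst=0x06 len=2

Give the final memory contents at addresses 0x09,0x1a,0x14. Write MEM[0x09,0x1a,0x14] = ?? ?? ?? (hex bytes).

MEM[0x09,0x1a,0x14] = 0f 14 e8

  after D0: wrote 7B at 0x11 = 451ce6e80d31fa
  after D1: wrote 2B at 0x19 = 0f14
  after D2: wrote 3B at 0x0a = 14f68f
  after D3: wrote 3B at 0x09 = 451ce6
  after D4: wrote 5B at 0x05 = 0d31fa800f
  after D5: wrote 2B at 0x06 = 800f
query mem[0x09]=0x0f, mem[0x1a]=0x14, mem[0x14]=0xe8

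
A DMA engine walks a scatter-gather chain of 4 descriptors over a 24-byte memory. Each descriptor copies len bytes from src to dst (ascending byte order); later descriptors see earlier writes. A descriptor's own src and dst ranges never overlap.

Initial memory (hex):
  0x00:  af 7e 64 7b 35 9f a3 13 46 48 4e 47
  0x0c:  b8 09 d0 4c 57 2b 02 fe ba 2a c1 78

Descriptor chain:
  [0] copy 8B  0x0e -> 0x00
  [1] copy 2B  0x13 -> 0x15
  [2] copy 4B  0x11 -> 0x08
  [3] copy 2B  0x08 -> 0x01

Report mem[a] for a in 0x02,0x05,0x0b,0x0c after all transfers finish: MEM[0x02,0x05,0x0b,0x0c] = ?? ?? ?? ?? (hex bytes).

D0: mem[0x00..0x07] <- [d0 4c 57 2b 02 fe ba 2a]
D1: mem[0x15..0x16] <- [fe ba]
D2: mem[0x08..0x0b] <- [2b 02 fe ba]
D3: mem[0x01..0x02] <- [2b 02]
query mem[0x02]=0x02, mem[0x05]=0xfe, mem[0x0b]=0xba, mem[0x0c]=0xb8

MEM[0x02,0x05,0x0b,0x0c] = 02 fe ba b8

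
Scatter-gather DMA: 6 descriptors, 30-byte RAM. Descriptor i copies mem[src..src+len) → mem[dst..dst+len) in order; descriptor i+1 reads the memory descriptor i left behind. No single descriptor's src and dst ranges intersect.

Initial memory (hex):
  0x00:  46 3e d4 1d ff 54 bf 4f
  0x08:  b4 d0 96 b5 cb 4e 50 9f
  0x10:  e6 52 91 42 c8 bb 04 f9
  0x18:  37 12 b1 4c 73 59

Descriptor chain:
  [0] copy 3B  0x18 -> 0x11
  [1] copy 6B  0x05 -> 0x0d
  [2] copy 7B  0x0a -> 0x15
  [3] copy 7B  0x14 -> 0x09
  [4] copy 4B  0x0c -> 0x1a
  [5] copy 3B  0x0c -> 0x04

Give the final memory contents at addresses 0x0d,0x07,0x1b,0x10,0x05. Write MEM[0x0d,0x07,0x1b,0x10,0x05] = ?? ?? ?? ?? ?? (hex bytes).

MEM[0x0d,0x07,0x1b,0x10,0x05] = 54 4f 54 b4 54

D0: mem[0x11..0x13] <- [37 12 b1]
D1: mem[0x0d..0x12] <- [54 bf 4f b4 d0 96]
D2: mem[0x15..0x1b] <- [96 b5 cb 54 bf 4f b4]
D3: mem[0x09..0x0f] <- [c8 96 b5 cb 54 bf 4f]
D4: mem[0x1a..0x1d] <- [cb 54 bf 4f]
D5: mem[0x04..0x06] <- [cb 54 bf]
query mem[0x0d]=0x54, mem[0x07]=0x4f, mem[0x1b]=0x54, mem[0x10]=0xb4, mem[0x05]=0x54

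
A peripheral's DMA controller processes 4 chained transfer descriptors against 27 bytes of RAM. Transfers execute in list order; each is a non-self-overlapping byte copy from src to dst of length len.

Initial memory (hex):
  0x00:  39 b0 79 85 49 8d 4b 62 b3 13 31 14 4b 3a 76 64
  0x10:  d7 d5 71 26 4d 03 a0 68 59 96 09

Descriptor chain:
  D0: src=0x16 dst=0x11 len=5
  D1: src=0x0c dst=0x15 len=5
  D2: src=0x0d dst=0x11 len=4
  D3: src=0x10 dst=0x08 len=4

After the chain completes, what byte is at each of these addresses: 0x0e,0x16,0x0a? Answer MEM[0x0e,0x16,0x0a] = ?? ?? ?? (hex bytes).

MEM[0x0e,0x16,0x0a] = 76 3a 76

  after D0: wrote 5B at 0x11 = a068599609
  after D1: wrote 5B at 0x15 = 4b3a7664d7
  after D2: wrote 4B at 0x11 = 3a7664d7
  after D3: wrote 4B at 0x08 = d73a7664
query mem[0x0e]=0x76, mem[0x16]=0x3a, mem[0x0a]=0x76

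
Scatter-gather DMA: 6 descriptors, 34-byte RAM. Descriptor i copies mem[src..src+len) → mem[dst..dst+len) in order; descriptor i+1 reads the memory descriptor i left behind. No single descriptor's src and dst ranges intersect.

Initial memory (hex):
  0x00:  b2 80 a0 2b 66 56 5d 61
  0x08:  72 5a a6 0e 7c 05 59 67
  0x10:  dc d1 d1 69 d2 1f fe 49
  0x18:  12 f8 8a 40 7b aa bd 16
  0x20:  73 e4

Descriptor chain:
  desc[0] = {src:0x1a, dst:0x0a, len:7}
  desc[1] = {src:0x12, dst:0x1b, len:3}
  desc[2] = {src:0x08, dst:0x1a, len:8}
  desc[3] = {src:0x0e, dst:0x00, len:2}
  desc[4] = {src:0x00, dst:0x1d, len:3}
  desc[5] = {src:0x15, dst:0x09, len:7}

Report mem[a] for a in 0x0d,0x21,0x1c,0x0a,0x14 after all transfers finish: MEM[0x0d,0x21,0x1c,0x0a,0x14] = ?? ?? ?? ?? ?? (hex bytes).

MEM[0x0d,0x21,0x1c,0x0a,0x14] = f8 16 8a fe d2

D0: mem[0x0a..0x10] <- [8a 40 7b aa bd 16 73]
D1: mem[0x1b..0x1d] <- [d1 69 d2]
D2: mem[0x1a..0x21] <- [72 5a 8a 40 7b aa bd 16]
D3: mem[0x00..0x01] <- [bd 16]
D4: mem[0x1d..0x1f] <- [bd 16 a0]
D5: mem[0x09..0x0f] <- [1f fe 49 12 f8 72 5a]
query mem[0x0d]=0xf8, mem[0x21]=0x16, mem[0x1c]=0x8a, mem[0x0a]=0xfe, mem[0x14]=0xd2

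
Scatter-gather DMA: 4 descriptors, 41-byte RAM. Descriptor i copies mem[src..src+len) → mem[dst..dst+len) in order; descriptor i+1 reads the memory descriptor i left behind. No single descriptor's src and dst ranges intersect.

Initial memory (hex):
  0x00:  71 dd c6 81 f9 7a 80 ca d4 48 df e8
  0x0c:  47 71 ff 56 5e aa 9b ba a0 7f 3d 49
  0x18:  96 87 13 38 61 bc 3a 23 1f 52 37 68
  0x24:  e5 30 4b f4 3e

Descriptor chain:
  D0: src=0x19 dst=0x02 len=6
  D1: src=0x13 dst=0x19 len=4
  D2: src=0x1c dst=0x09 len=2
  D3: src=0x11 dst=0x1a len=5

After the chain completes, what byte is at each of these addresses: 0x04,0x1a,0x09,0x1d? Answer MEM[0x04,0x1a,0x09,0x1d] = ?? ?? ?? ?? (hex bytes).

MEM[0x04,0x1a,0x09,0x1d] = 38 aa 3d a0

#0 dst[0x02+6] := {0x87,0x13,0x38,0x61,0xbc,0x3a}
#1 dst[0x19+4] := {0xba,0xa0,0x7f,0x3d}
#2 dst[0x09+2] := {0x3d,0xbc}
#3 dst[0x1a+5] := {0xaa,0x9b,0xba,0xa0,0x7f}
query mem[0x04]=0x38, mem[0x1a]=0xaa, mem[0x09]=0x3d, mem[0x1d]=0xa0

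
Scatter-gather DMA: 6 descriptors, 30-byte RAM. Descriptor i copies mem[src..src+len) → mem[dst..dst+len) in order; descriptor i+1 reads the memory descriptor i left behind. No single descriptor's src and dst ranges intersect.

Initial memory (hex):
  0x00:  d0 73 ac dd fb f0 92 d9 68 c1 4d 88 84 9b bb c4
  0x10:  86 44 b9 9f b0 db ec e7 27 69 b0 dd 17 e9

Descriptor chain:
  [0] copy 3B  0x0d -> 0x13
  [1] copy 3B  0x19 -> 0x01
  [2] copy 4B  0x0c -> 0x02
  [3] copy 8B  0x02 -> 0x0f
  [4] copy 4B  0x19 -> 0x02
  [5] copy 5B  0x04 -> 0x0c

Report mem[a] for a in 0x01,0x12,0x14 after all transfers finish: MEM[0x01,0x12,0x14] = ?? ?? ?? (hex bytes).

MEM[0x01,0x12,0x14] = 69 c4 d9

#0 dst[0x13+3] := {0x9b,0xbb,0xc4}
#1 dst[0x01+3] := {0x69,0xb0,0xdd}
#2 dst[0x02+4] := {0x84,0x9b,0xbb,0xc4}
#3 dst[0x0f+8] := {0x84,0x9b,0xbb,0xc4,0x92,0xd9,0x68,0xc1}
#4 dst[0x02+4] := {0x69,0xb0,0xdd,0x17}
#5 dst[0x0c+5] := {0xdd,0x17,0x92,0xd9,0x68}
query mem[0x01]=0x69, mem[0x12]=0xc4, mem[0x14]=0xd9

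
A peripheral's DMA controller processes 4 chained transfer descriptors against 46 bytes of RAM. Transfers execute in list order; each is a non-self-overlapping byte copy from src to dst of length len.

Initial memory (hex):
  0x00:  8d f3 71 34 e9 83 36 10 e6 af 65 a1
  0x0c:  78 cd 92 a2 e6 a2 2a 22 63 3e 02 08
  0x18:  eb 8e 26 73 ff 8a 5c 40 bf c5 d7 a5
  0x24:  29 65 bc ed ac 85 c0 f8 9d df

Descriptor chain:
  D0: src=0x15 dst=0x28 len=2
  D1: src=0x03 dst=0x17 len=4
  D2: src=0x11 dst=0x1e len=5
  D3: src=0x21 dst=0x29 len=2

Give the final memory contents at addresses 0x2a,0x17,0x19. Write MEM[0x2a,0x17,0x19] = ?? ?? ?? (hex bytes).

[0] 0x15->0x28 len=2 : 3e 02
[1] 0x03->0x17 len=4 : 34 e9 83 36
[2] 0x11->0x1e len=5 : a2 2a 22 63 3e
[3] 0x21->0x29 len=2 : 63 3e
query mem[0x2a]=0x3e, mem[0x17]=0x34, mem[0x19]=0x83

MEM[0x2a,0x17,0x19] = 3e 34 83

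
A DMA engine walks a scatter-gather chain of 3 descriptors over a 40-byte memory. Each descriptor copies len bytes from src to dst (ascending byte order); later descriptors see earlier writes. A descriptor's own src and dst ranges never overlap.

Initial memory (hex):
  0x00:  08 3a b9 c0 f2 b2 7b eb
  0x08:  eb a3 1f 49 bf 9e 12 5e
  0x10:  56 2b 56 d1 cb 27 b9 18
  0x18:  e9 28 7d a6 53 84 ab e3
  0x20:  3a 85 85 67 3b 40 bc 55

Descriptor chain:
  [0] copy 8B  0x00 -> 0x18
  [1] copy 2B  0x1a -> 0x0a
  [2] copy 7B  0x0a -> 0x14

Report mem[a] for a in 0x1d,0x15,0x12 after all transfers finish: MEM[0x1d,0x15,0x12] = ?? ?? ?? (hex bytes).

MEM[0x1d,0x15,0x12] = b2 c0 56

#0 dst[0x18+8] := {0x08,0x3a,0xb9,0xc0,0xf2,0xb2,0x7b,0xeb}
#1 dst[0x0a+2] := {0xb9,0xc0}
#2 dst[0x14+7] := {0xb9,0xc0,0xbf,0x9e,0x12,0x5e,0x56}
query mem[0x1d]=0xb2, mem[0x15]=0xc0, mem[0x12]=0x56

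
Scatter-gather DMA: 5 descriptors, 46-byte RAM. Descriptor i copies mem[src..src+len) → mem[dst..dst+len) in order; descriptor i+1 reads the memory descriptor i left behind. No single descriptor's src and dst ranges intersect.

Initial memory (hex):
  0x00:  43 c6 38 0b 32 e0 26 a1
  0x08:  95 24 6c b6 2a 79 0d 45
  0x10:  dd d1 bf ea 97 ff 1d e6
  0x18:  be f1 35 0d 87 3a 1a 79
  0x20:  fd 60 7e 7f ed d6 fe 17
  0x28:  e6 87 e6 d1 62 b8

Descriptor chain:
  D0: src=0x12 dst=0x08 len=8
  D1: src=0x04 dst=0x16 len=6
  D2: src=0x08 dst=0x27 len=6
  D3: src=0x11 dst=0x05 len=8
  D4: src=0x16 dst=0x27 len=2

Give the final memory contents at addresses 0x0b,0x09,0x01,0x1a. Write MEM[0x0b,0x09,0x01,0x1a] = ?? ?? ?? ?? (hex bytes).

MEM[0x0b,0x09,0x01,0x1a] = e0 ff c6 bf

#0 dst[0x08+8] := {0xbf,0xea,0x97,0xff,0x1d,0xe6,0xbe,0xf1}
#1 dst[0x16+6] := {0x32,0xe0,0x26,0xa1,0xbf,0xea}
#2 dst[0x27+6] := {0xbf,0xea,0x97,0xff,0x1d,0xe6}
#3 dst[0x05+8] := {0xd1,0xbf,0xea,0x97,0xff,0x32,0xe0,0x26}
#4 dst[0x27+2] := {0x32,0xe0}
query mem[0x0b]=0xe0, mem[0x09]=0xff, mem[0x01]=0xc6, mem[0x1a]=0xbf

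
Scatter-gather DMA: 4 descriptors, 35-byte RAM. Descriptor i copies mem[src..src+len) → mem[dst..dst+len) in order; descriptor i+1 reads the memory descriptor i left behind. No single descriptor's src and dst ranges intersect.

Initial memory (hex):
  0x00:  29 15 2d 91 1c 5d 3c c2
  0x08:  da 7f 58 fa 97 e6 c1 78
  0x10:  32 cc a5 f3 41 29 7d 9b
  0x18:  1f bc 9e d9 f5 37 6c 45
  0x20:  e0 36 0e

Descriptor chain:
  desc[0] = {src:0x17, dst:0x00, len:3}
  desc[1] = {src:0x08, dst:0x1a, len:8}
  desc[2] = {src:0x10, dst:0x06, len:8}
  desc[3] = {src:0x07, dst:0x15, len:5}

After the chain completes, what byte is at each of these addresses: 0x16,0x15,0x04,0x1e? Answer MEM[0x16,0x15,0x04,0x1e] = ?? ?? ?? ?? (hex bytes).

D0: mem[0x00..0x02] <- [9b 1f bc]
D1: mem[0x1a..0x21] <- [da 7f 58 fa 97 e6 c1 78]
D2: mem[0x06..0x0d] <- [32 cc a5 f3 41 29 7d 9b]
D3: mem[0x15..0x19] <- [cc a5 f3 41 29]
query mem[0x16]=0xa5, mem[0x15]=0xcc, mem[0x04]=0x1c, mem[0x1e]=0x97

MEM[0x16,0x15,0x04,0x1e] = a5 cc 1c 97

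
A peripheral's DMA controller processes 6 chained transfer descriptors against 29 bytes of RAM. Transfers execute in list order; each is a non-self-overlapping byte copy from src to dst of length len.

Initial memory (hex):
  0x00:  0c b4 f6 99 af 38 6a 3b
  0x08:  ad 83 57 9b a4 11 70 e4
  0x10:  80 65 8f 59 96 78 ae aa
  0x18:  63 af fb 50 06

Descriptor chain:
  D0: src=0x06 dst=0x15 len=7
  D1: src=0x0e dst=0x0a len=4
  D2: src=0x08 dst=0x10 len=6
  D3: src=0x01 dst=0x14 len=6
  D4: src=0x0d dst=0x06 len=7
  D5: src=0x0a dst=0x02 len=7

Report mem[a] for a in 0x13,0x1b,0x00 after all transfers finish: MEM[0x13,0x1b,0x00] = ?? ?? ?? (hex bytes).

D0: mem[0x15..0x1b] <- [6a 3b ad 83 57 9b a4]
D1: mem[0x0a..0x0d] <- [70 e4 80 65]
D2: mem[0x10..0x15] <- [ad 83 70 e4 80 65]
D3: mem[0x14..0x19] <- [b4 f6 99 af 38 6a]
D4: mem[0x06..0x0c] <- [65 70 e4 ad 83 70 e4]
D5: mem[0x02..0x08] <- [83 70 e4 65 70 e4 ad]
query mem[0x13]=0xe4, mem[0x1b]=0xa4, mem[0x00]=0x0c

MEM[0x13,0x1b,0x00] = e4 a4 0c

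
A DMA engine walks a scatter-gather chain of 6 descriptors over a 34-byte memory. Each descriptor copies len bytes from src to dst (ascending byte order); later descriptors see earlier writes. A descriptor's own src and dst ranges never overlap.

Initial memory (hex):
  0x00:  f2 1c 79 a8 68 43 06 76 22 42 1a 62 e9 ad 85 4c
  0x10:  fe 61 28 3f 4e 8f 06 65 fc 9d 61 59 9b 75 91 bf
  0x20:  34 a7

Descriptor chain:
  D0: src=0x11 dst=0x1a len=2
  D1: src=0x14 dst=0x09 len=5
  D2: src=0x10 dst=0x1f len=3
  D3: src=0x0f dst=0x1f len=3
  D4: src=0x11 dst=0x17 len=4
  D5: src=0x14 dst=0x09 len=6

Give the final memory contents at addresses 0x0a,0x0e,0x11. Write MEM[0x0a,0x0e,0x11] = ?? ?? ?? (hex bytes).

  after D0: wrote 2B at 0x1a = 6128
  after D1: wrote 5B at 0x09 = 4e8f0665fc
  after D2: wrote 3B at 0x1f = fe6128
  after D3: wrote 3B at 0x1f = 4cfe61
  after D4: wrote 4B at 0x17 = 61283f4e
  after D5: wrote 6B at 0x09 = 4e8f0661283f
query mem[0x0a]=0x8f, mem[0x0e]=0x3f, mem[0x11]=0x61

MEM[0x0a,0x0e,0x11] = 8f 3f 61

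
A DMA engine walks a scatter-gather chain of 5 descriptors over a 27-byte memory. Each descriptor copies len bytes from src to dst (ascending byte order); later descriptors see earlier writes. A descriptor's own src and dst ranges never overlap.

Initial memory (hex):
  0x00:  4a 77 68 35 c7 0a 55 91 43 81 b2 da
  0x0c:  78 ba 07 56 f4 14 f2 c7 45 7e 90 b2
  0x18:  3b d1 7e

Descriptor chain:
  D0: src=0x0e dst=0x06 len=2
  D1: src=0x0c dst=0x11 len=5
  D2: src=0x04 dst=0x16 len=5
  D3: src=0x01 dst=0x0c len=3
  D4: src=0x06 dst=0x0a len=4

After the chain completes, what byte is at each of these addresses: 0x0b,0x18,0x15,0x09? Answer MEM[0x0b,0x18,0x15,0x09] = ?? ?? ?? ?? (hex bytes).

MEM[0x0b,0x18,0x15,0x09] = 56 07 f4 81

D0: mem[0x06..0x07] <- [07 56]
D1: mem[0x11..0x15] <- [78 ba 07 56 f4]
D2: mem[0x16..0x1a] <- [c7 0a 07 56 43]
D3: mem[0x0c..0x0e] <- [77 68 35]
D4: mem[0x0a..0x0d] <- [07 56 43 81]
query mem[0x0b]=0x56, mem[0x18]=0x07, mem[0x15]=0xf4, mem[0x09]=0x81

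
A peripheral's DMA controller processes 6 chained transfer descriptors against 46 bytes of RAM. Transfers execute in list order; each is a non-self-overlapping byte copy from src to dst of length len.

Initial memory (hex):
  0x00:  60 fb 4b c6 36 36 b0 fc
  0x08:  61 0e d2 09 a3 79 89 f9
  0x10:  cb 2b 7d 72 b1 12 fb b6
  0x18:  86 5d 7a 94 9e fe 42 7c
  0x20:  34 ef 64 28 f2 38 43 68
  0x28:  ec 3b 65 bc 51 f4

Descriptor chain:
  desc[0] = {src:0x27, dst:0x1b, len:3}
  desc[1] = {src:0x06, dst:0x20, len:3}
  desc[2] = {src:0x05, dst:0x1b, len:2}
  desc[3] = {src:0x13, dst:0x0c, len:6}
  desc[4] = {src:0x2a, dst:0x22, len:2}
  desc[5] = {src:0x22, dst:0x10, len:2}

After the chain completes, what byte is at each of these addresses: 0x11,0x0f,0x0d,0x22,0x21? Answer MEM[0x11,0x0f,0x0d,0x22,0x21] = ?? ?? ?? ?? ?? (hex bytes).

#0 dst[0x1b+3] := {0x68,0xec,0x3b}
#1 dst[0x20+3] := {0xb0,0xfc,0x61}
#2 dst[0x1b+2] := {0x36,0xb0}
#3 dst[0x0c+6] := {0x72,0xb1,0x12,0xfb,0xb6,0x86}
#4 dst[0x22+2] := {0x65,0xbc}
#5 dst[0x10+2] := {0x65,0xbc}
query mem[0x11]=0xbc, mem[0x0f]=0xfb, mem[0x0d]=0xb1, mem[0x22]=0x65, mem[0x21]=0xfc

MEM[0x11,0x0f,0x0d,0x22,0x21] = bc fb b1 65 fc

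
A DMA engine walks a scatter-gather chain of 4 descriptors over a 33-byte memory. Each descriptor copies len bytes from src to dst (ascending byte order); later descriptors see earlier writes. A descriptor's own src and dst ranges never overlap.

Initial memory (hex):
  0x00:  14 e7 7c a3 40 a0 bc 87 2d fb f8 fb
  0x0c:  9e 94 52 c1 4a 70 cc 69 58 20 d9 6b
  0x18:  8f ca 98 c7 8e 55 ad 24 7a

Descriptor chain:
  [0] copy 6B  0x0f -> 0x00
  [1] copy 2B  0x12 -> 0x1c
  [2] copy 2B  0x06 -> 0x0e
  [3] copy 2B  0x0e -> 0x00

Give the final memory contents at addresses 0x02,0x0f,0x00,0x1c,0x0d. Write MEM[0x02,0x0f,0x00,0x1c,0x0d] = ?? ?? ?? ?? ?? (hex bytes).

MEM[0x02,0x0f,0x00,0x1c,0x0d] = 70 87 bc cc 94

#0 dst[0x00+6] := {0xc1,0x4a,0x70,0xcc,0x69,0x58}
#1 dst[0x1c+2] := {0xcc,0x69}
#2 dst[0x0e+2] := {0xbc,0x87}
#3 dst[0x00+2] := {0xbc,0x87}
query mem[0x02]=0x70, mem[0x0f]=0x87, mem[0x00]=0xbc, mem[0x1c]=0xcc, mem[0x0d]=0x94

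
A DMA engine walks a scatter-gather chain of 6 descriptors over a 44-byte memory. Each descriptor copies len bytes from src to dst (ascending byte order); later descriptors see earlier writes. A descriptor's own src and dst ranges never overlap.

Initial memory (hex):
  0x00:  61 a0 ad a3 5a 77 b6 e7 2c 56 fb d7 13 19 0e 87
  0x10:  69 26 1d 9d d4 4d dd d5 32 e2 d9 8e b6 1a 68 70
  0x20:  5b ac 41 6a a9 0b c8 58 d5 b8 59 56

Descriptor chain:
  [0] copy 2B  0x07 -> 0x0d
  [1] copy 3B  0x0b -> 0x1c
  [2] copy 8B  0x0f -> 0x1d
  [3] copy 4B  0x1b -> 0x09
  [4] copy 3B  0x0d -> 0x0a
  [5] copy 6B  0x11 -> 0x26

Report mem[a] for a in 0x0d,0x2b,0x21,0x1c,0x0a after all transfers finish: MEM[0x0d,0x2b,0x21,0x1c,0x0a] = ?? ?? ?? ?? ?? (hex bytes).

MEM[0x0d,0x2b,0x21,0x1c,0x0a] = e7 dd 9d d7 e7

  after D0: wrote 2B at 0x0d = e72c
  after D1: wrote 3B at 0x1c = d713e7
  after D2: wrote 8B at 0x1d = 8769261d9dd44ddd
  after D3: wrote 4B at 0x09 = 8ed78769
  after D4: wrote 3B at 0x0a = e72c87
  after D5: wrote 6B at 0x26 = 261d9dd44ddd
query mem[0x0d]=0xe7, mem[0x2b]=0xdd, mem[0x21]=0x9d, mem[0x1c]=0xd7, mem[0x0a]=0xe7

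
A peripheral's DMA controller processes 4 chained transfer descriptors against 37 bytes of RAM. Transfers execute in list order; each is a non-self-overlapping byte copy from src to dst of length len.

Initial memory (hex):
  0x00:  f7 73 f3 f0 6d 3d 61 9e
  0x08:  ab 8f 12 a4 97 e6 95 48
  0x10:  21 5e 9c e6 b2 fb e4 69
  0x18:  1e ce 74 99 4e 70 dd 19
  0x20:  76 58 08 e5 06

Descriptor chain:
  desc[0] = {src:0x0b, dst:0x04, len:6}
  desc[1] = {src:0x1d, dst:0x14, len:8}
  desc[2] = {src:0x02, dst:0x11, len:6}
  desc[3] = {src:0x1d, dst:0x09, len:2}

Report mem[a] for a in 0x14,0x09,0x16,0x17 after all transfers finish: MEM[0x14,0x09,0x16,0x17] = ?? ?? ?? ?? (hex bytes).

MEM[0x14,0x09,0x16,0x17] = 97 70 95 76

D0: mem[0x04..0x09] <- [a4 97 e6 95 48 21]
D1: mem[0x14..0x1b] <- [70 dd 19 76 58 08 e5 06]
D2: mem[0x11..0x16] <- [f3 f0 a4 97 e6 95]
D3: mem[0x09..0x0a] <- [70 dd]
query mem[0x14]=0x97, mem[0x09]=0x70, mem[0x16]=0x95, mem[0x17]=0x76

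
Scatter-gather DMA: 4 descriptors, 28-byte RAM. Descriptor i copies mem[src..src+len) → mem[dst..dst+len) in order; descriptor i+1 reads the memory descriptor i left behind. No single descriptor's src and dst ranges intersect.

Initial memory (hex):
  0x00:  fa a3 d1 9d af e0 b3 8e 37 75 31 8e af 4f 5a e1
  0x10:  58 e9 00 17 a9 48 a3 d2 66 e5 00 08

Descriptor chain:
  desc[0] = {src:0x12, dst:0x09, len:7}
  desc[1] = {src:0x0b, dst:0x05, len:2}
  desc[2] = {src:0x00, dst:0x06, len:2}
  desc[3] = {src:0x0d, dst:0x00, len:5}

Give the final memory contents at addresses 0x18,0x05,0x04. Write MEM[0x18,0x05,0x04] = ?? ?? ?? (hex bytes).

[0] 0x12->0x09 len=7 : 00 17 a9 48 a3 d2 66
[1] 0x0b->0x05 len=2 : a9 48
[2] 0x00->0x06 len=2 : fa a3
[3] 0x0d->0x00 len=5 : a3 d2 66 58 e9
query mem[0x18]=0x66, mem[0x05]=0xa9, mem[0x04]=0xe9

MEM[0x18,0x05,0x04] = 66 a9 e9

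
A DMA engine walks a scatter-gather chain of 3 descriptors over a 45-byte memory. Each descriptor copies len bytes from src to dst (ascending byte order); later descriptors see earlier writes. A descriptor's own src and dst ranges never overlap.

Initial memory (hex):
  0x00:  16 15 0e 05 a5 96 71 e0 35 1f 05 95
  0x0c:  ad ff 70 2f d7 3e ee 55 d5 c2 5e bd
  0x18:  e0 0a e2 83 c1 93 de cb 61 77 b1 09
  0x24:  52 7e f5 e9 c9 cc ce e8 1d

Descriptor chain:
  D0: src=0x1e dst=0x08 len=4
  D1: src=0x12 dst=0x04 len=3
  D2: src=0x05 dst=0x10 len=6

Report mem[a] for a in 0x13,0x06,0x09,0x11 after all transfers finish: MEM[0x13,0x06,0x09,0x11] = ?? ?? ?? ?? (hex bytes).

D0: mem[0x08..0x0b] <- [de cb 61 77]
D1: mem[0x04..0x06] <- [ee 55 d5]
D2: mem[0x10..0x15] <- [55 d5 e0 de cb 61]
query mem[0x13]=0xde, mem[0x06]=0xd5, mem[0x09]=0xcb, mem[0x11]=0xd5

MEM[0x13,0x06,0x09,0x11] = de d5 cb d5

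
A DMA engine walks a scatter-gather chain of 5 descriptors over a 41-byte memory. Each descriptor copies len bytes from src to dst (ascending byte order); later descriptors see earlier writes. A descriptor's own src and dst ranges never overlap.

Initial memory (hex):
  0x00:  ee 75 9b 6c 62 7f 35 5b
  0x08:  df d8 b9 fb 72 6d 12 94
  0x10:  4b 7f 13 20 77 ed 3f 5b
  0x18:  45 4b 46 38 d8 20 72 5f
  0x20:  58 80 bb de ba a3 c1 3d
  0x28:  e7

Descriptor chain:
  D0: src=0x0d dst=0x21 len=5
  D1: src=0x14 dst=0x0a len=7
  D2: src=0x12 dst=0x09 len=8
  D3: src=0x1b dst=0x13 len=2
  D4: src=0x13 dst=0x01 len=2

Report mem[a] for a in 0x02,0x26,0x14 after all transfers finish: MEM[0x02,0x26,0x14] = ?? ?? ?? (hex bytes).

#0 dst[0x21+5] := {0x6d,0x12,0x94,0x4b,0x7f}
#1 dst[0x0a+7] := {0x77,0xed,0x3f,0x5b,0x45,0x4b,0x46}
#2 dst[0x09+8] := {0x13,0x20,0x77,0xed,0x3f,0x5b,0x45,0x4b}
#3 dst[0x13+2] := {0x38,0xd8}
#4 dst[0x01+2] := {0x38,0xd8}
query mem[0x02]=0xd8, mem[0x26]=0xc1, mem[0x14]=0xd8

MEM[0x02,0x26,0x14] = d8 c1 d8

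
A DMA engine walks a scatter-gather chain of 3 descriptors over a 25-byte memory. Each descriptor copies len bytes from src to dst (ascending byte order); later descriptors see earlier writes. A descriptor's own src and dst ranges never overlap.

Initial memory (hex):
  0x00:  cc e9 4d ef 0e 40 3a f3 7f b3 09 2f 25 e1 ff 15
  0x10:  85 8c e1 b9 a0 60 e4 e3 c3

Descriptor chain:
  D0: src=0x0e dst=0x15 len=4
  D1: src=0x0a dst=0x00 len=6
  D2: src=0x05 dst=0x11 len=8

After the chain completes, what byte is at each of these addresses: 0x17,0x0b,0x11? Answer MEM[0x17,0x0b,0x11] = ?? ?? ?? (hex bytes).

  after D0: wrote 4B at 0x15 = ff15858c
  after D1: wrote 6B at 0x00 = 092f25e1ff15
  after D2: wrote 8B at 0x11 = 153af37fb3092f25
query mem[0x17]=0x2f, mem[0x0b]=0x2f, mem[0x11]=0x15

MEM[0x17,0x0b,0x11] = 2f 2f 15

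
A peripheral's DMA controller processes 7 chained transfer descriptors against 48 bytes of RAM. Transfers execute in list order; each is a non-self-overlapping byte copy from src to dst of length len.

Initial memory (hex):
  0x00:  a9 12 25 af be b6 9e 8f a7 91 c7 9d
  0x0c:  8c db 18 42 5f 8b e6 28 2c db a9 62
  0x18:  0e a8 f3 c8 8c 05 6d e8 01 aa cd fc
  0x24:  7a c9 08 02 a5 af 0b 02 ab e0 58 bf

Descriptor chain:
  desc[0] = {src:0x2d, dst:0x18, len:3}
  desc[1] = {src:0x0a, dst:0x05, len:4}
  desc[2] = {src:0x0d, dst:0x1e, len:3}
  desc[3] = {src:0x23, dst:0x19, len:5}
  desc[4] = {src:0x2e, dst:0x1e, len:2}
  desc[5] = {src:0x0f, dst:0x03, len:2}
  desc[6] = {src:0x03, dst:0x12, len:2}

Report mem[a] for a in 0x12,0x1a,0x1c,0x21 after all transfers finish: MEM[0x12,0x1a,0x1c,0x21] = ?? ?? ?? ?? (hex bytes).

MEM[0x12,0x1a,0x1c,0x21] = 42 7a 08 aa

D0: mem[0x18..0x1a] <- [e0 58 bf]
D1: mem[0x05..0x08] <- [c7 9d 8c db]
D2: mem[0x1e..0x20] <- [db 18 42]
D3: mem[0x19..0x1d] <- [fc 7a c9 08 02]
D4: mem[0x1e..0x1f] <- [58 bf]
D5: mem[0x03..0x04] <- [42 5f]
D6: mem[0x12..0x13] <- [42 5f]
query mem[0x12]=0x42, mem[0x1a]=0x7a, mem[0x1c]=0x08, mem[0x21]=0xaa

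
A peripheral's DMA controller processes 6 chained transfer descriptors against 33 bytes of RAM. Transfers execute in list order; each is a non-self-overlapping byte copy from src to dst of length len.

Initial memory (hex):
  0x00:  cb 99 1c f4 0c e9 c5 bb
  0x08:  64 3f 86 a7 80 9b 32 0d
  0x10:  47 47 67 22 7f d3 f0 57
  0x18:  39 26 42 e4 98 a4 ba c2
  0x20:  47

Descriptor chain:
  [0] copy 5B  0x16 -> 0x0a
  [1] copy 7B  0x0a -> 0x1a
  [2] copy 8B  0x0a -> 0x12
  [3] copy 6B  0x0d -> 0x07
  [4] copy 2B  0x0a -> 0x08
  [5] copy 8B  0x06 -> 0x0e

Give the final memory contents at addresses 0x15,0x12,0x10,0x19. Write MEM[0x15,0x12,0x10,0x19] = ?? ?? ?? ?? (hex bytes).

#0 dst[0x0a+5] := {0xf0,0x57,0x39,0x26,0x42}
#1 dst[0x1a+7] := {0xf0,0x57,0x39,0x26,0x42,0x0d,0x47}
#2 dst[0x12+8] := {0xf0,0x57,0x39,0x26,0x42,0x0d,0x47,0x47}
#3 dst[0x07+6] := {0x26,0x42,0x0d,0x47,0x47,0xf0}
#4 dst[0x08+2] := {0x47,0x47}
#5 dst[0x0e+8] := {0xc5,0x26,0x47,0x47,0x47,0x47,0xf0,0x26}
query mem[0x15]=0x26, mem[0x12]=0x47, mem[0x10]=0x47, mem[0x19]=0x47

MEM[0x15,0x12,0x10,0x19] = 26 47 47 47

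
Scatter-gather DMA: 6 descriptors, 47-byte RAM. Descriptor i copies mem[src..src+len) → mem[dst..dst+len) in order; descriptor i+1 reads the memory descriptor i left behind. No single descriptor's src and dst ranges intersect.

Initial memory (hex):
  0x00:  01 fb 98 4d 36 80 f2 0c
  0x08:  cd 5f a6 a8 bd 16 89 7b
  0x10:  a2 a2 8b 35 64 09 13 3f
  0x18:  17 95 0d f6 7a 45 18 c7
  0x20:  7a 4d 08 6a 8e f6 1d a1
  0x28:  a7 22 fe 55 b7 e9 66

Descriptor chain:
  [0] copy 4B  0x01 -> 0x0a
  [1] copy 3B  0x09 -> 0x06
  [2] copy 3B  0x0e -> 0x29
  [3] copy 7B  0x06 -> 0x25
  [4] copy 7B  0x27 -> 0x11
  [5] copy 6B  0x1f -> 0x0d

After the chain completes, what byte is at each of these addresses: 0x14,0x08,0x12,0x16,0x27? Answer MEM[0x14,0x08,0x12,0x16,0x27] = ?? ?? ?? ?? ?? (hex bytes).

MEM[0x14,0x08,0x12,0x16,0x27] = 98 98 8e b7 98

D0: mem[0x0a..0x0d] <- [fb 98 4d 36]
D1: mem[0x06..0x08] <- [5f fb 98]
D2: mem[0x29..0x2b] <- [89 7b a2]
D3: mem[0x25..0x2b] <- [5f fb 98 5f fb 98 4d]
D4: mem[0x11..0x17] <- [98 5f fb 98 4d b7 e9]
D5: mem[0x0d..0x12] <- [c7 7a 4d 08 6a 8e]
query mem[0x14]=0x98, mem[0x08]=0x98, mem[0x12]=0x8e, mem[0x16]=0xb7, mem[0x27]=0x98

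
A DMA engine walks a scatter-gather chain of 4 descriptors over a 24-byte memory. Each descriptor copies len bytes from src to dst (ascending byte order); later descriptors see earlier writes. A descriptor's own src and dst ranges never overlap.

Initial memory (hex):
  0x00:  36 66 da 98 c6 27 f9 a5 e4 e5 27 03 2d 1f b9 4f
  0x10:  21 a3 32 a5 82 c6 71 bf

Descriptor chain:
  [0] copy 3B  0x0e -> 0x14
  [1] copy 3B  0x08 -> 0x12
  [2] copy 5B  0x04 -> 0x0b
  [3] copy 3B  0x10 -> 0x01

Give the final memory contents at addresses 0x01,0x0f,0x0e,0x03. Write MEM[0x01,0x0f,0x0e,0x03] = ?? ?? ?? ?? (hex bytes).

D0: mem[0x14..0x16] <- [b9 4f 21]
D1: mem[0x12..0x14] <- [e4 e5 27]
D2: mem[0x0b..0x0f] <- [c6 27 f9 a5 e4]
D3: mem[0x01..0x03] <- [21 a3 e4]
query mem[0x01]=0x21, mem[0x0f]=0xe4, mem[0x0e]=0xa5, mem[0x03]=0xe4

MEM[0x01,0x0f,0x0e,0x03] = 21 e4 a5 e4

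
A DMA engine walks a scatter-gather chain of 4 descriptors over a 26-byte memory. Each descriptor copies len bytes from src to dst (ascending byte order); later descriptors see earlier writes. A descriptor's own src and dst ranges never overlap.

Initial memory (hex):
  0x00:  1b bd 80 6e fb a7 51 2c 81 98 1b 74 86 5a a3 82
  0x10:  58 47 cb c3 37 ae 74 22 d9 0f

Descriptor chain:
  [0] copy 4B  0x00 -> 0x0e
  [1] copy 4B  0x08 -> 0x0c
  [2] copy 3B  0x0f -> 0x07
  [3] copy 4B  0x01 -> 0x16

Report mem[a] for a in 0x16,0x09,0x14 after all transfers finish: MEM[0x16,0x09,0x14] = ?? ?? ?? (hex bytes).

[0] 0x00->0x0e len=4 : 1b bd 80 6e
[1] 0x08->0x0c len=4 : 81 98 1b 74
[2] 0x0f->0x07 len=3 : 74 80 6e
[3] 0x01->0x16 len=4 : bd 80 6e fb
query mem[0x16]=0xbd, mem[0x09]=0x6e, mem[0x14]=0x37

MEM[0x16,0x09,0x14] = bd 6e 37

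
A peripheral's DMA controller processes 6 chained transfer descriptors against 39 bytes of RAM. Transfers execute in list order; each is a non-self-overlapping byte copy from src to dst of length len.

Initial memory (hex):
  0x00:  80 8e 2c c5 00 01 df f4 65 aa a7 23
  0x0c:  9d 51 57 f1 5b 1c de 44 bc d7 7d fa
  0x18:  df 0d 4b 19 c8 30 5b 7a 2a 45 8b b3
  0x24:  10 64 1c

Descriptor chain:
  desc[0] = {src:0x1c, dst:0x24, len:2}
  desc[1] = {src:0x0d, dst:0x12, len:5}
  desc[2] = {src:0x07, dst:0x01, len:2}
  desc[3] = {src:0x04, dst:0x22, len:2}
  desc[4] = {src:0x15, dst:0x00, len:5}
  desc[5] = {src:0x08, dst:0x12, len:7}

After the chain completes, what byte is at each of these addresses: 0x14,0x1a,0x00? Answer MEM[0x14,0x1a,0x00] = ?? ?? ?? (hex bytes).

MEM[0x14,0x1a,0x00] = a7 4b 5b

D0: mem[0x24..0x25] <- [c8 30]
D1: mem[0x12..0x16] <- [51 57 f1 5b 1c]
D2: mem[0x01..0x02] <- [f4 65]
D3: mem[0x22..0x23] <- [00 01]
D4: mem[0x00..0x04] <- [5b 1c fa df 0d]
D5: mem[0x12..0x18] <- [65 aa a7 23 9d 51 57]
query mem[0x14]=0xa7, mem[0x1a]=0x4b, mem[0x00]=0x5b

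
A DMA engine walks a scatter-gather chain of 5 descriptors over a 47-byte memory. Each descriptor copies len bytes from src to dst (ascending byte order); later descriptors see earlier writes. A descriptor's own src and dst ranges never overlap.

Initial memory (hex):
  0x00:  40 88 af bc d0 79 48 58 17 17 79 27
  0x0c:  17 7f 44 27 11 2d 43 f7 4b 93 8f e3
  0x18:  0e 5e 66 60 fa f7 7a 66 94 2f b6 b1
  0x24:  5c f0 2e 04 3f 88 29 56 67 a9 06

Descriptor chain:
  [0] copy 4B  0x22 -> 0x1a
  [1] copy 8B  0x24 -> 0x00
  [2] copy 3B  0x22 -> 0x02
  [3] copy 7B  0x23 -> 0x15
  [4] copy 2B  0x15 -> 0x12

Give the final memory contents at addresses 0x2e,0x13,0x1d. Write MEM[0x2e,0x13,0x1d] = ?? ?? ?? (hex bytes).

[0] 0x22->0x1a len=4 : b6 b1 5c f0
[1] 0x24->0x00 len=8 : 5c f0 2e 04 3f 88 29 56
[2] 0x22->0x02 len=3 : b6 b1 5c
[3] 0x23->0x15 len=7 : b1 5c f0 2e 04 3f 88
[4] 0x15->0x12 len=2 : b1 5c
query mem[0x2e]=0x06, mem[0x13]=0x5c, mem[0x1d]=0xf0

MEM[0x2e,0x13,0x1d] = 06 5c f0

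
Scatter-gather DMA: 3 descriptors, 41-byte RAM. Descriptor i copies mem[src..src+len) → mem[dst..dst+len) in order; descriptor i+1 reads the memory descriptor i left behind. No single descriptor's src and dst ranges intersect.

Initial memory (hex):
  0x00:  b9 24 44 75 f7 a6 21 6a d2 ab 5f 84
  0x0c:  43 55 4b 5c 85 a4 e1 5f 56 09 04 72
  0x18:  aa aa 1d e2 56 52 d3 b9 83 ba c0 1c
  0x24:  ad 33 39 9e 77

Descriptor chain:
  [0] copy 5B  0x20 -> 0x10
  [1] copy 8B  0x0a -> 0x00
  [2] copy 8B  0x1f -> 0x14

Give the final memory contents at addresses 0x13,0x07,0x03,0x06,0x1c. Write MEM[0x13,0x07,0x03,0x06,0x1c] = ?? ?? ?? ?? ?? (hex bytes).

MEM[0x13,0x07,0x03,0x06,0x1c] = 1c ba 55 83 56

D0: mem[0x10..0x14] <- [83 ba c0 1c ad]
D1: mem[0x00..0x07] <- [5f 84 43 55 4b 5c 83 ba]
D2: mem[0x14..0x1b] <- [b9 83 ba c0 1c ad 33 39]
query mem[0x13]=0x1c, mem[0x07]=0xba, mem[0x03]=0x55, mem[0x06]=0x83, mem[0x1c]=0x56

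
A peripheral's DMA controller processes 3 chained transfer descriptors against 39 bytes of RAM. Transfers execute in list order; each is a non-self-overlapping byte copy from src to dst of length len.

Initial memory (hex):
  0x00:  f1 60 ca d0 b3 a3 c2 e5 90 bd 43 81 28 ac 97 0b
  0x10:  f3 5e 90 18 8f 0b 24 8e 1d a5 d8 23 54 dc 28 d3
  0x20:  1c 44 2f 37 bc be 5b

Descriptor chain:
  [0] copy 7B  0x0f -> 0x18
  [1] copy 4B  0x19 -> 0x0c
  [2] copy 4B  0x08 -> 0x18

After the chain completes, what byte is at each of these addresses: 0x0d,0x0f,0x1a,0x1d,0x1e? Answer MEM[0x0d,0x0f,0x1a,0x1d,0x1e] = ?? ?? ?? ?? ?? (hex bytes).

MEM[0x0d,0x0f,0x1a,0x1d,0x1e] = 5e 18 43 8f 0b

  after D0: wrote 7B at 0x18 = 0bf35e90188f0b
  after D1: wrote 4B at 0x0c = f35e9018
  after D2: wrote 4B at 0x18 = 90bd4381
query mem[0x0d]=0x5e, mem[0x0f]=0x18, mem[0x1a]=0x43, mem[0x1d]=0x8f, mem[0x1e]=0x0b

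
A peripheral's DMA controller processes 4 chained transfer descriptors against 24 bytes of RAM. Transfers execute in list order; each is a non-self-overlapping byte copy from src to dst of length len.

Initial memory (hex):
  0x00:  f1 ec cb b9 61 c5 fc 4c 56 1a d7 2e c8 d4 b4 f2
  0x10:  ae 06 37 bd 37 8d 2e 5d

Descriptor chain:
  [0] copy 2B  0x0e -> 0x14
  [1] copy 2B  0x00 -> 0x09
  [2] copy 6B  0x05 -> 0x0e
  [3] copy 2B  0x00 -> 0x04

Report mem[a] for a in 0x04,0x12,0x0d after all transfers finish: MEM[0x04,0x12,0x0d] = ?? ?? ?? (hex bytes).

MEM[0x04,0x12,0x0d] = f1 f1 d4

[0] 0x0e->0x14 len=2 : b4 f2
[1] 0x00->0x09 len=2 : f1 ec
[2] 0x05->0x0e len=6 : c5 fc 4c 56 f1 ec
[3] 0x00->0x04 len=2 : f1 ec
query mem[0x04]=0xf1, mem[0x12]=0xf1, mem[0x0d]=0xd4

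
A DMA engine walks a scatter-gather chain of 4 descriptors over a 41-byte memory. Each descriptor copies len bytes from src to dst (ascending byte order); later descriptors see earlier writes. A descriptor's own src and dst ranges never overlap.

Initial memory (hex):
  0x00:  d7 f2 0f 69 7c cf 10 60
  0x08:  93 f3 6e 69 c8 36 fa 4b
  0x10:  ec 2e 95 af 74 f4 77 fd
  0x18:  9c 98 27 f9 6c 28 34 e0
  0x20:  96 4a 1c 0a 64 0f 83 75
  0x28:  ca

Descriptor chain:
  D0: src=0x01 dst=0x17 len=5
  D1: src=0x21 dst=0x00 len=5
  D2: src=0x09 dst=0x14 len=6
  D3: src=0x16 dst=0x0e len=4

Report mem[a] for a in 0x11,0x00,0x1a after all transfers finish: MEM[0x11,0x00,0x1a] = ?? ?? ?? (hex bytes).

  after D0: wrote 5B at 0x17 = f20f697ccf
  after D1: wrote 5B at 0x00 = 4a1c0a640f
  after D2: wrote 6B at 0x14 = f36e69c836fa
  after D3: wrote 4B at 0x0e = 69c836fa
query mem[0x11]=0xfa, mem[0x00]=0x4a, mem[0x1a]=0x7c

MEM[0x11,0x00,0x1a] = fa 4a 7c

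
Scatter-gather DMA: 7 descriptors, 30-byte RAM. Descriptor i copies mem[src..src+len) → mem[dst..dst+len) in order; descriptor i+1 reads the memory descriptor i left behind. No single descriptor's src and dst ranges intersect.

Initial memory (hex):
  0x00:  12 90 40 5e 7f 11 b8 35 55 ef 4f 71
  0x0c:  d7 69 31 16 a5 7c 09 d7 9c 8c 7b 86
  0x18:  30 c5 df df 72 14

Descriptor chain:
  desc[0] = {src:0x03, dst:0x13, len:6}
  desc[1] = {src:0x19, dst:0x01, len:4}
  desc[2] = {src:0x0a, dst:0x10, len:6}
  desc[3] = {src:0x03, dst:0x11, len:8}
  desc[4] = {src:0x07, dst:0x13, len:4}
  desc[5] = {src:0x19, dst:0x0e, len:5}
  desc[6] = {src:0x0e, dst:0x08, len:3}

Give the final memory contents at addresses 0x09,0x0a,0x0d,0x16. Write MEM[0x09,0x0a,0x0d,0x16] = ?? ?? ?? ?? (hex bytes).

#0 dst[0x13+6] := {0x5e,0x7f,0x11,0xb8,0x35,0x55}
#1 dst[0x01+4] := {0xc5,0xdf,0xdf,0x72}
#2 dst[0x10+6] := {0x4f,0x71,0xd7,0x69,0x31,0x16}
#3 dst[0x11+8] := {0xdf,0x72,0x11,0xb8,0x35,0x55,0xef,0x4f}
#4 dst[0x13+4] := {0x35,0x55,0xef,0x4f}
#5 dst[0x0e+5] := {0xc5,0xdf,0xdf,0x72,0x14}
#6 dst[0x08+3] := {0xc5,0xdf,0xdf}
query mem[0x09]=0xdf, mem[0x0a]=0xdf, mem[0x0d]=0x69, mem[0x16]=0x4f

MEM[0x09,0x0a,0x0d,0x16] = df df 69 4f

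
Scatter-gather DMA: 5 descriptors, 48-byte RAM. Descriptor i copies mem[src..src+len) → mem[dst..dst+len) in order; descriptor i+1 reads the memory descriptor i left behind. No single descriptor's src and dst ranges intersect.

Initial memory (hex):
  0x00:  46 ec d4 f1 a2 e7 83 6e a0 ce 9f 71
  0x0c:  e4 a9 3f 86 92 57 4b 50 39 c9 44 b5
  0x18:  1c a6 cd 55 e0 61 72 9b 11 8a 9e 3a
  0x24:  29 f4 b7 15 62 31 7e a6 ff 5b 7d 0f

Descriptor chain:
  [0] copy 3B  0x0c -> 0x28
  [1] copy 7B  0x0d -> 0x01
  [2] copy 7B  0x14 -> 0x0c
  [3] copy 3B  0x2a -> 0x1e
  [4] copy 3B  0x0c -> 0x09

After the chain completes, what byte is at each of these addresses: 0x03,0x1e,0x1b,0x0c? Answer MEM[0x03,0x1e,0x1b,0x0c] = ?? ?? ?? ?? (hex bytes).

D0: mem[0x28..0x2a] <- [e4 a9 3f]
D1: mem[0x01..0x07] <- [a9 3f 86 92 57 4b 50]
D2: mem[0x0c..0x12] <- [39 c9 44 b5 1c a6 cd]
D3: mem[0x1e..0x20] <- [3f a6 ff]
D4: mem[0x09..0x0b] <- [39 c9 44]
query mem[0x03]=0x86, mem[0x1e]=0x3f, mem[0x1b]=0x55, mem[0x0c]=0x39

MEM[0x03,0x1e,0x1b,0x0c] = 86 3f 55 39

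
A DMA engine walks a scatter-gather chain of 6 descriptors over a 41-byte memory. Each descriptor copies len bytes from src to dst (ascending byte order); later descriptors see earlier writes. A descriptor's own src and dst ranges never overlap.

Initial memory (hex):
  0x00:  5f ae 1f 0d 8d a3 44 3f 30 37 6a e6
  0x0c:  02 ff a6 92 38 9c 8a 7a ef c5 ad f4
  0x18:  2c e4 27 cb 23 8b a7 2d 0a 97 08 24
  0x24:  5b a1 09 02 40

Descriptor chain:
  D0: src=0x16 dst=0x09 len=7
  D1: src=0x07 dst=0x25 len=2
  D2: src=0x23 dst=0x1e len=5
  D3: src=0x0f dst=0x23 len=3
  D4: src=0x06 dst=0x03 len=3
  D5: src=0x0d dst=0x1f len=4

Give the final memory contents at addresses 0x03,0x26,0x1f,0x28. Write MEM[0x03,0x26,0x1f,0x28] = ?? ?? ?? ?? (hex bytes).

MEM[0x03,0x26,0x1f,0x28] = 44 30 27 40

D0: mem[0x09..0x0f] <- [ad f4 2c e4 27 cb 23]
D1: mem[0x25..0x26] <- [3f 30]
D2: mem[0x1e..0x22] <- [24 5b 3f 30 02]
D3: mem[0x23..0x25] <- [23 38 9c]
D4: mem[0x03..0x05] <- [44 3f 30]
D5: mem[0x1f..0x22] <- [27 cb 23 38]
query mem[0x03]=0x44, mem[0x26]=0x30, mem[0x1f]=0x27, mem[0x28]=0x40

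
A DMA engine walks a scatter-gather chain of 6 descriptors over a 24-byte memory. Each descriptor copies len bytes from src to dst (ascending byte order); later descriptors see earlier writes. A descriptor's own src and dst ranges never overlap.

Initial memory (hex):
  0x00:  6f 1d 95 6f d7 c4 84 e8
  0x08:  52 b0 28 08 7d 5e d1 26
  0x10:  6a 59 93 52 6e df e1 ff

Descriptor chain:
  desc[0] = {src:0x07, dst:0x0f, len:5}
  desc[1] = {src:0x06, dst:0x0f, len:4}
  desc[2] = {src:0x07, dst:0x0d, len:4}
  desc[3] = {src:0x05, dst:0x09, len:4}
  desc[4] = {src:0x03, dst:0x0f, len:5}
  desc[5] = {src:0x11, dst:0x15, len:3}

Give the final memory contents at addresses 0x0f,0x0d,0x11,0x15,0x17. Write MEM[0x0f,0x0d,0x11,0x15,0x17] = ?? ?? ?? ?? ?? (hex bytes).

#0 dst[0x0f+5] := {0xe8,0x52,0xb0,0x28,0x08}
#1 dst[0x0f+4] := {0x84,0xe8,0x52,0xb0}
#2 dst[0x0d+4] := {0xe8,0x52,0xb0,0x28}
#3 dst[0x09+4] := {0xc4,0x84,0xe8,0x52}
#4 dst[0x0f+5] := {0x6f,0xd7,0xc4,0x84,0xe8}
#5 dst[0x15+3] := {0xc4,0x84,0xe8}
query mem[0x0f]=0x6f, mem[0x0d]=0xe8, mem[0x11]=0xc4, mem[0x15]=0xc4, mem[0x17]=0xe8

MEM[0x0f,0x0d,0x11,0x15,0x17] = 6f e8 c4 c4 e8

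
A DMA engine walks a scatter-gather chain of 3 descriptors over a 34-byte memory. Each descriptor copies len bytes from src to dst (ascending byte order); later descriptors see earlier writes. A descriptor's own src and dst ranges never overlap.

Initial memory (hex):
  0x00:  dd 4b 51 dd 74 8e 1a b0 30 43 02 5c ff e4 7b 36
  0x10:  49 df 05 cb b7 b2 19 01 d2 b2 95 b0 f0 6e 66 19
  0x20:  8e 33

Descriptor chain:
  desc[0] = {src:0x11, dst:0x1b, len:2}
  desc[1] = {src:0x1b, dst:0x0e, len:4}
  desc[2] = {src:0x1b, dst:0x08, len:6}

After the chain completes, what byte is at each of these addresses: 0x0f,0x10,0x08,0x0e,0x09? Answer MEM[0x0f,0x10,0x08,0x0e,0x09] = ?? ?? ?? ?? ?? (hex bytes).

MEM[0x0f,0x10,0x08,0x0e,0x09] = 05 6e df df 05

#0 dst[0x1b+2] := {0xdf,0x05}
#1 dst[0x0e+4] := {0xdf,0x05,0x6e,0x66}
#2 dst[0x08+6] := {0xdf,0x05,0x6e,0x66,0x19,0x8e}
query mem[0x0f]=0x05, mem[0x10]=0x6e, mem[0x08]=0xdf, mem[0x0e]=0xdf, mem[0x09]=0x05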